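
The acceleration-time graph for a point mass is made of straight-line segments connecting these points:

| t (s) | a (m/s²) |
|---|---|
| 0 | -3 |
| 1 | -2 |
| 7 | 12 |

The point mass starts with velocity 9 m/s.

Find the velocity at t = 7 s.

Δv equals the area under the a-t graph; then v = v₀ + Δv.
0–1 s: ½(-3 + -2)(1) = -2.5 m/s
1–7 s: ½(-2 + 12)(6) = 30 m/s
Δv = 27.5 m/s, so v(7) = 9 + (27.5) = 36.5 m/s.

36.5 m/s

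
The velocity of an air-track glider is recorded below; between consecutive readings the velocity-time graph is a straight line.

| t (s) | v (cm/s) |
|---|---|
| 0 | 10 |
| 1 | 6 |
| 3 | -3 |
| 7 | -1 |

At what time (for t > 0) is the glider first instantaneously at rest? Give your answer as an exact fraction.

t = 7/3 s

v changes sign on 1–3 s (from 6 to -3); the graph is linear there, so v = 0 at t = 1 + (-6)·(3 − 1)/(-3 − 6) = 7/3 s.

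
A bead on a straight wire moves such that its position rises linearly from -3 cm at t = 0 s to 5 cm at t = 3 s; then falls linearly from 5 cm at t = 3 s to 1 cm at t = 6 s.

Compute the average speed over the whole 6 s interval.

2 cm/s

Average speed = (total path length)/(elapsed time); on a piecewise-linear x-t graph the path length is Σ|Δx|.
0–3 s: |Δx| = |5 − -3| = 8 cm
3–6 s: |Δx| = |1 − 5| = 4 cm
Total path = 12 cm; average speed = 12/6 = 2 cm/s.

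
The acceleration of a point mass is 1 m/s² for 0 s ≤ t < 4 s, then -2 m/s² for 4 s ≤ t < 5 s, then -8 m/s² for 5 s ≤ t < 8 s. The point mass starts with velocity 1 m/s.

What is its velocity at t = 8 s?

-21 m/s

Δv equals the area under the a-t graph; then v = v₀ + Δv.
0–4 s: 1 × 4 = 4 m/s
4–5 s: -2 × 1 = -2 m/s
5–8 s: -8 × 3 = -24 m/s
Δv = -22 m/s, so v(8) = 1 + (-22) = -21 m/s.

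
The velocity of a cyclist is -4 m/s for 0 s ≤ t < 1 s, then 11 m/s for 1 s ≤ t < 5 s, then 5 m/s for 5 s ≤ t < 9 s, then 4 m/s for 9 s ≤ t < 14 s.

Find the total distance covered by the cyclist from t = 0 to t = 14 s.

Distance (not displacement) is the total path length: add the absolute areas under v-t.
0–1 s: |-4| × 1 = 4 m
1–5 s: |11| × 4 = 44 m
5–9 s: |5| × 4 = 20 m
9–14 s: |4| × 5 = 20 m
Total distance = 88 m

88 m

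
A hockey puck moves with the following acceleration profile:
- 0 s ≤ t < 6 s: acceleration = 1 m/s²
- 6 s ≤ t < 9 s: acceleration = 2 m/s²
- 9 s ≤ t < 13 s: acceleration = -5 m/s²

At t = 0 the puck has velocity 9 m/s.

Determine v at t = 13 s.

1 m/s

Δv equals the area under the a-t graph; then v = v₀ + Δv.
0–6 s: 1 × 6 = 6 m/s
6–9 s: 2 × 3 = 6 m/s
9–13 s: -5 × 4 = -20 m/s
Δv = -8 m/s, so v(13) = 9 + (-8) = 1 m/s.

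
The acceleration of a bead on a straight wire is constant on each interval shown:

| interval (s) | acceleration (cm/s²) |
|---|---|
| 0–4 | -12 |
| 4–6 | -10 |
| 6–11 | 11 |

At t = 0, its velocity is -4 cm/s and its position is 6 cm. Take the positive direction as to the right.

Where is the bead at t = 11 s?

-452.5 cm

On each constant-a segment, Δv = aΔt and Δx = v₀Δt + ½aΔt²; chain segment to segment.
0–4 s: v starts -4 cm/s; Δx = -4·4 + ½·-12·4² = -112 cm; v ends -52 cm/s.
4–6 s: v starts -52 cm/s; Δx = -52·2 + ½·-10·2² = -124 cm; v ends -72 cm/s.
6–11 s: v starts -72 cm/s; Δx = -72·5 + ½·11·5² = -222.5 cm; v ends -17 cm/s.
x(11) = 6 + Σ Δx = -452.5 cm.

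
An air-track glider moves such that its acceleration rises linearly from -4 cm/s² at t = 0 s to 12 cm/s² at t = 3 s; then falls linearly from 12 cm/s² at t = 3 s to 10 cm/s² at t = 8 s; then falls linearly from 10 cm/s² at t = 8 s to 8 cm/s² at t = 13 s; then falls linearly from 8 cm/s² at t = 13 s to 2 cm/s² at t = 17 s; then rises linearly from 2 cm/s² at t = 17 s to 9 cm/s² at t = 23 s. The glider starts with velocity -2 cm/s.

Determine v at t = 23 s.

Δv equals the area under the a-t graph; then v = v₀ + Δv.
0–3 s: ½(-4 + 12)(3) = 12 cm/s
3–8 s: ½(12 + 10)(5) = 55 cm/s
8–13 s: ½(10 + 8)(5) = 45 cm/s
13–17 s: ½(8 + 2)(4) = 20 cm/s
17–23 s: ½(2 + 9)(6) = 33 cm/s
Δv = 165 cm/s, so v(23) = -2 + (165) = 163 cm/s.

163 cm/s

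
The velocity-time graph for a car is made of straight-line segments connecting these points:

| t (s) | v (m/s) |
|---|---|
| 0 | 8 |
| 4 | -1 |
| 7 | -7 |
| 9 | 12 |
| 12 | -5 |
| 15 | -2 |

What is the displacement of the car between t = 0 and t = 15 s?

7 m

Net displacement equals the area under the velocity-time graph (areas below the axis count negative).
0–4 s: ½(8 + -1)(4) = 14 m
4–7 s: ½(-1 + -7)(3) = -12 m
7–9 s: ½(-7 + 12)(2) = 5 m
9–12 s: ½(12 + -5)(3) = 10.5 m
12–15 s: ½(-5 + -2)(3) = -10.5 m
Net displacement = 7 m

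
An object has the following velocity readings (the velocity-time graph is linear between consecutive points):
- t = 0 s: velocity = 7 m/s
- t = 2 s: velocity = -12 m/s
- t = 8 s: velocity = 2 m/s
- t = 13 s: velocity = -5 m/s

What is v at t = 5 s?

On 2–8 s the graph is linear from -12 to 2 m/s: v(5) = -12 + (2 − -12)·(5 − 2)/(8 − 2) = -5 m/s.

-5 m/s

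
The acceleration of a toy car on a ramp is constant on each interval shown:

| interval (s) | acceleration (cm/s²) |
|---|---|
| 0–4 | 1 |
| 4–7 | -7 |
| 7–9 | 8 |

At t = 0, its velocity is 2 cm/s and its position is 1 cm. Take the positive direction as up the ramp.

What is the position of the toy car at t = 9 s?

On each constant-a segment, Δv = aΔt and Δx = v₀Δt + ½aΔt²; chain segment to segment.
0–4 s: v starts 2 cm/s; Δx = 2·4 + ½·1·4² = 16 cm; v ends 6 cm/s.
4–7 s: v starts 6 cm/s; Δx = 6·3 + ½·-7·3² = -13.5 cm; v ends -15 cm/s.
7–9 s: v starts -15 cm/s; Δx = -15·2 + ½·8·2² = -14 cm; v ends 1 cm/s.
x(9) = 1 + Σ Δx = -10.5 cm.

-10.5 cm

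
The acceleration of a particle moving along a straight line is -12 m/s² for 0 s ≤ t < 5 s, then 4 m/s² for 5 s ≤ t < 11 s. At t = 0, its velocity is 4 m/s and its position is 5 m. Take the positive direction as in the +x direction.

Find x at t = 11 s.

On each constant-a segment, Δv = aΔt and Δx = v₀Δt + ½aΔt²; chain segment to segment.
0–5 s: v starts 4 m/s; Δx = 4·5 + ½·-12·5² = -130 m; v ends -56 m/s.
5–11 s: v starts -56 m/s; Δx = -56·6 + ½·4·6² = -264 m; v ends -32 m/s.
x(11) = 5 + Σ Δx = -389 m.

-389 m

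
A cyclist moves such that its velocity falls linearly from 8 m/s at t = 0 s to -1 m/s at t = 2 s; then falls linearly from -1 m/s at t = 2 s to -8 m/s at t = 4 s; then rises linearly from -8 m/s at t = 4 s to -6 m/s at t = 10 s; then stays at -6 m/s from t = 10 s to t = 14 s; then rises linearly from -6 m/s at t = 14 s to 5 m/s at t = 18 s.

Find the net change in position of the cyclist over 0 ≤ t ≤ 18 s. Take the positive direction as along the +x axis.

-70 m

Displacement is the signed area under the v-t curve.
0–2 s: ½(8 + -1)(2) = 7 m
2–4 s: ½(-1 + -8)(2) = -9 m
4–10 s: ½(-8 + -6)(6) = -42 m
10–14 s: -6 × 4 = -24 m
14–18 s: ½(-6 + 5)(4) = -2 m
Net displacement = -70 m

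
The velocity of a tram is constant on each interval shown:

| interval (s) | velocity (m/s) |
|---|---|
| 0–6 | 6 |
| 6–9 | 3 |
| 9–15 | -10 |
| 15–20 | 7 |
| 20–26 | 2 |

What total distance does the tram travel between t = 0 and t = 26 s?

152 m

Total distance travelled is ∫|v| dt — sum the magnitudes of each area piece.
0–6 s: |6| × 6 = 36 m
6–9 s: |3| × 3 = 9 m
9–15 s: |-10| × 6 = 60 m
15–20 s: |7| × 5 = 35 m
20–26 s: |2| × 6 = 12 m
Total distance = 152 m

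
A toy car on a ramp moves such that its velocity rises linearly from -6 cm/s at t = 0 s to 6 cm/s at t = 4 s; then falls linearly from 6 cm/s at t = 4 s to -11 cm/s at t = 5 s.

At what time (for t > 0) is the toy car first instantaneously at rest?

v changes sign on 0–4 s (from -6 to 6); the graph is linear there, so v = 0 at t = 0 + (6)·(4 − 0)/(6 − -6) = 2 s.

t = 2 s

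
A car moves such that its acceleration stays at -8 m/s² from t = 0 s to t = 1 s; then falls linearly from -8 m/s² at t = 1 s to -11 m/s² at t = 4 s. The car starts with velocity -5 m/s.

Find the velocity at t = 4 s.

-41.5 m/s

Δv equals the area under the a-t graph; then v = v₀ + Δv.
0–1 s: -8 × 1 = -8 m/s
1–4 s: ½(-8 + -11)(3) = -28.5 m/s
Δv = -36.5 m/s, so v(4) = -5 + (-36.5) = -41.5 m/s.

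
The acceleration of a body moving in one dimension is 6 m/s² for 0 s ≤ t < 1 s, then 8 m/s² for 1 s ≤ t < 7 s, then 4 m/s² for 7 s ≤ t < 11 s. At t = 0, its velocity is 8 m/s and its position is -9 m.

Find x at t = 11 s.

510 m

On each constant-a segment, Δv = aΔt and Δx = v₀Δt + ½aΔt²; chain segment to segment.
0–1 s: v starts 8 m/s; Δx = 8·1 + ½·6·1² = 11 m; v ends 14 m/s.
1–7 s: v starts 14 m/s; Δx = 14·6 + ½·8·6² = 228 m; v ends 62 m/s.
7–11 s: v starts 62 m/s; Δx = 62·4 + ½·4·4² = 280 m; v ends 78 m/s.
x(11) = -9 + Σ Δx = 510 m.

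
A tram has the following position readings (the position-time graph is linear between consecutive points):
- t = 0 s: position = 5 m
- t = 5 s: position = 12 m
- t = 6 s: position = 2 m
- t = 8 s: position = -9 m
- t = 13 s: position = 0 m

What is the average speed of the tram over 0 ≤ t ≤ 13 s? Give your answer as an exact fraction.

37/13 m/s

Average speed = (total path length)/(elapsed time); on a piecewise-linear x-t graph the path length is Σ|Δx|.
0–5 s: |Δx| = |12 − 5| = 7 m
5–6 s: |Δx| = |2 − 12| = 10 m
6–8 s: |Δx| = |-9 − 2| = 11 m
8–13 s: |Δx| = |0 − -9| = 9 m
Total path = 37 m; average speed = 37/13 = 37/13 m/s.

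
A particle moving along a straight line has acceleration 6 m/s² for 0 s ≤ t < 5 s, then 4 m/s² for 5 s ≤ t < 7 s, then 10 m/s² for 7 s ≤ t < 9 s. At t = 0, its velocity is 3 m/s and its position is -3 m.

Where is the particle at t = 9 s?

On each constant-a segment, Δv = aΔt and Δx = v₀Δt + ½aΔt²; chain segment to segment.
0–5 s: v starts 3 m/s; Δx = 3·5 + ½·6·5² = 90 m; v ends 33 m/s.
5–7 s: v starts 33 m/s; Δx = 33·2 + ½·4·2² = 74 m; v ends 41 m/s.
7–9 s: v starts 41 m/s; Δx = 41·2 + ½·10·2² = 102 m; v ends 61 m/s.
x(9) = -3 + Σ Δx = 263 m.

263 m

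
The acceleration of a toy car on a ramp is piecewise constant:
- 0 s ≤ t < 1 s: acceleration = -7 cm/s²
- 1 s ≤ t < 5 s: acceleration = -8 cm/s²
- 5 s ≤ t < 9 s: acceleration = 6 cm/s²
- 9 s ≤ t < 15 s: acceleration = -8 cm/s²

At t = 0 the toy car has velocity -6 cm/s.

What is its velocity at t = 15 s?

Δv equals the area under the a-t graph; then v = v₀ + Δv.
0–1 s: -7 × 1 = -7 cm/s
1–5 s: -8 × 4 = -32 cm/s
5–9 s: 6 × 4 = 24 cm/s
9–15 s: -8 × 6 = -48 cm/s
Δv = -63 cm/s, so v(15) = -6 + (-63) = -69 cm/s.

-69 cm/s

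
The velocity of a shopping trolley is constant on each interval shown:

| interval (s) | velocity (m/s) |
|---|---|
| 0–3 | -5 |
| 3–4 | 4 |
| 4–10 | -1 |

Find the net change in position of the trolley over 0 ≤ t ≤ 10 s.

Displacement is the signed area under the v-t curve.
0–3 s: -5 × 3 = -15 m
3–4 s: 4 × 1 = 4 m
4–10 s: -1 × 6 = -6 m
Net displacement = -17 m

-17 m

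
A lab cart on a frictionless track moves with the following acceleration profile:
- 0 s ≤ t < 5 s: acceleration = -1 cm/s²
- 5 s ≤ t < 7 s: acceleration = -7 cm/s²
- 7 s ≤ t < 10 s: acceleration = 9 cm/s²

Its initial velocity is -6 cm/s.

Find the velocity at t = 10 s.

Δv equals the area under the a-t graph; then v = v₀ + Δv.
0–5 s: -1 × 5 = -5 cm/s
5–7 s: -7 × 2 = -14 cm/s
7–10 s: 9 × 3 = 27 cm/s
Δv = 8 cm/s, so v(10) = -6 + (8) = 2 cm/s.

2 cm/s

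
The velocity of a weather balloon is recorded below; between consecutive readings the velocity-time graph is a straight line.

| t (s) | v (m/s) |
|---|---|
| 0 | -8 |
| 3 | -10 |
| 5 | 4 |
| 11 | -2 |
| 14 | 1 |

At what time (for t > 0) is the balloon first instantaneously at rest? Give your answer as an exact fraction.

v changes sign on 3–5 s (from -10 to 4); the graph is linear there, so v = 0 at t = 3 + (10)·(5 − 3)/(4 − -10) = 31/7 s.

t = 31/7 s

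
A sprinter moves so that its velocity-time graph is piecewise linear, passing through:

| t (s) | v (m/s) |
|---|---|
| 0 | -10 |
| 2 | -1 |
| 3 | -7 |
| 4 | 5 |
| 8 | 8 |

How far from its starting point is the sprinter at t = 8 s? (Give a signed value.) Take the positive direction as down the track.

10 m

Net displacement equals the area under the velocity-time graph (areas below the axis count negative).
0–2 s: ½(-10 + -1)(2) = -11 m
2–3 s: ½(-1 + -7)(1) = -4 m
3–4 s: ½(-7 + 5)(1) = -1 m
4–8 s: ½(5 + 8)(4) = 26 m
Net displacement = 10 m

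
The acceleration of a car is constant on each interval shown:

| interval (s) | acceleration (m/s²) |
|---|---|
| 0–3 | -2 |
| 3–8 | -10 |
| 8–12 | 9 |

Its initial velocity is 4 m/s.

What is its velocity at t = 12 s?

-16 m/s

Δv equals the area under the a-t graph; then v = v₀ + Δv.
0–3 s: -2 × 3 = -6 m/s
3–8 s: -10 × 5 = -50 m/s
8–12 s: 9 × 4 = 36 m/s
Δv = -20 m/s, so v(12) = 4 + (-20) = -16 m/s.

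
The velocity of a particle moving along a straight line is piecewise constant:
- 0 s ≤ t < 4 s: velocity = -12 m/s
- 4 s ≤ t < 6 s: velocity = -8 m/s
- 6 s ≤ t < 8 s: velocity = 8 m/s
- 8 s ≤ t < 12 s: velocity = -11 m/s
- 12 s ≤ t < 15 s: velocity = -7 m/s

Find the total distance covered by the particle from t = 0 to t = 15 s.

145 m

Total distance travelled is ∫|v| dt — sum the magnitudes of each area piece.
0–4 s: |-12| × 4 = 48 m
4–6 s: |-8| × 2 = 16 m
6–8 s: |8| × 2 = 16 m
8–12 s: |-11| × 4 = 44 m
12–15 s: |-7| × 3 = 21 m
Total distance = 145 m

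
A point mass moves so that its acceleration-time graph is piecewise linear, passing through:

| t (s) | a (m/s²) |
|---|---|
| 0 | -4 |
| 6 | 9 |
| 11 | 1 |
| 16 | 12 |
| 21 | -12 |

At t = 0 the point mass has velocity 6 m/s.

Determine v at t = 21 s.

78.5 m/s

Δv equals the area under the a-t graph; then v = v₀ + Δv.
0–6 s: ½(-4 + 9)(6) = 15 m/s
6–11 s: ½(9 + 1)(5) = 25 m/s
11–16 s: ½(1 + 12)(5) = 32.5 m/s
16–21 s: ½(12 + -12)(5) = 0 m/s
Δv = 72.5 m/s, so v(21) = 6 + (72.5) = 78.5 m/s.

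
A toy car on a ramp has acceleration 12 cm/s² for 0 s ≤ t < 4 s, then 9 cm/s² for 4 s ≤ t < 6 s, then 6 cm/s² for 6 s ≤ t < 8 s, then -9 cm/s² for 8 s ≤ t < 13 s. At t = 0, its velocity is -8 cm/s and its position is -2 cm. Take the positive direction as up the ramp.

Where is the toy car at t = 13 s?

On each constant-a segment, Δv = aΔt and Δx = v₀Δt + ½aΔt²; chain segment to segment.
0–4 s: v starts -8 cm/s; Δx = -8·4 + ½·12·4² = 64 cm; v ends 40 cm/s.
4–6 s: v starts 40 cm/s; Δx = 40·2 + ½·9·2² = 98 cm; v ends 58 cm/s.
6–8 s: v starts 58 cm/s; Δx = 58·2 + ½·6·2² = 128 cm; v ends 70 cm/s.
8–13 s: v starts 70 cm/s; Δx = 70·5 + ½·-9·5² = 237.5 cm; v ends 25 cm/s.
x(13) = -2 + Σ Δx = 525.5 cm.

525.5 cm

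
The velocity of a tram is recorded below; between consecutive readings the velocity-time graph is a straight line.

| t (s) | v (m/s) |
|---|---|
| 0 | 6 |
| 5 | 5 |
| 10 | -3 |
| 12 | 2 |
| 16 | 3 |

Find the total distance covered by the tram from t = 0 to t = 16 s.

50.725 m

Total distance travelled is ∫|v| dt — sum the magnitudes of each area piece.
0–5 s: |½(6 + 5)(5)| = 27.5 m
5–10 s: v = 0 at t = 8.125 s; triangle areas 7.8125 + 2.8125 = 10.625 m
10–12 s: v = 0 at t = 11.2 s; triangle areas 1.8 + 0.8 = 2.6 m
12–16 s: |½(2 + 3)(4)| = 10 m
Total distance = 50.725 m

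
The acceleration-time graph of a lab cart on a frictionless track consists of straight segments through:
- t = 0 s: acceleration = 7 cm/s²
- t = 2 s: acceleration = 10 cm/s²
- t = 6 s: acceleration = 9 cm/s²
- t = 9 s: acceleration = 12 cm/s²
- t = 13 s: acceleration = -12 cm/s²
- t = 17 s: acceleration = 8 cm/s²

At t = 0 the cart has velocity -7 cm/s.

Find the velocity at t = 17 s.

71.5 cm/s

Δv equals the area under the a-t graph; then v = v₀ + Δv.
0–2 s: ½(7 + 10)(2) = 17 cm/s
2–6 s: ½(10 + 9)(4) = 38 cm/s
6–9 s: ½(9 + 12)(3) = 31.5 cm/s
9–13 s: ½(12 + -12)(4) = 0 cm/s
13–17 s: ½(-12 + 8)(4) = -8 cm/s
Δv = 78.5 cm/s, so v(17) = -7 + (78.5) = 71.5 cm/s.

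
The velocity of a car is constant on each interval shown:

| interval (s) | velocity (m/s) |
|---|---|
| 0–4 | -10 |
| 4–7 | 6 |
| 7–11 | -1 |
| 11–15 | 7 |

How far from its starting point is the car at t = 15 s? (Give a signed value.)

2 m

Displacement is the signed area under the v-t curve.
0–4 s: -10 × 4 = -40 m
4–7 s: 6 × 3 = 18 m
7–11 s: -1 × 4 = -4 m
11–15 s: 7 × 4 = 28 m
Net displacement = 2 m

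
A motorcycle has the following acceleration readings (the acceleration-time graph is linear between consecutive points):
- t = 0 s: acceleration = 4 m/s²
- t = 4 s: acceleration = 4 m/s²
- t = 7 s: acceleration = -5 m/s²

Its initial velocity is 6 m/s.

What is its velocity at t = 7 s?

Δv equals the area under the a-t graph; then v = v₀ + Δv.
0–4 s: 4 × 4 = 16 m/s
4–7 s: ½(4 + -5)(3) = -1.5 m/s
Δv = 14.5 m/s, so v(7) = 6 + (14.5) = 20.5 m/s.

20.5 m/s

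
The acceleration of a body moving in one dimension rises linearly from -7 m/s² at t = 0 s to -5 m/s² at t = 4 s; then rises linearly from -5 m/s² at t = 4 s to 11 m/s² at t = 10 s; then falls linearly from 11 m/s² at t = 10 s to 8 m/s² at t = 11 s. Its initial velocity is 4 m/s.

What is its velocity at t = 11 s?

7.5 m/s

Δv equals the area under the a-t graph; then v = v₀ + Δv.
0–4 s: ½(-7 + -5)(4) = -24 m/s
4–10 s: ½(-5 + 11)(6) = 18 m/s
10–11 s: ½(11 + 8)(1) = 9.5 m/s
Δv = 3.5 m/s, so v(11) = 4 + (3.5) = 7.5 m/s.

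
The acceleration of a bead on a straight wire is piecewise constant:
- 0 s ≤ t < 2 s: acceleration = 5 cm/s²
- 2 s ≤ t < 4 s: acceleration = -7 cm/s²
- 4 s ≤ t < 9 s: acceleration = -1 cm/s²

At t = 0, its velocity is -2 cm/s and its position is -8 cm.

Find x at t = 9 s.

On each constant-a segment, Δv = aΔt and Δx = v₀Δt + ½aΔt²; chain segment to segment.
0–2 s: v starts -2 cm/s; Δx = -2·2 + ½·5·2² = 6 cm; v ends 8 cm/s.
2–4 s: v starts 8 cm/s; Δx = 8·2 + ½·-7·2² = 2 cm; v ends -6 cm/s.
4–9 s: v starts -6 cm/s; Δx = -6·5 + ½·-1·5² = -42.5 cm; v ends -11 cm/s.
x(9) = -8 + Σ Δx = -42.5 cm.

-42.5 cm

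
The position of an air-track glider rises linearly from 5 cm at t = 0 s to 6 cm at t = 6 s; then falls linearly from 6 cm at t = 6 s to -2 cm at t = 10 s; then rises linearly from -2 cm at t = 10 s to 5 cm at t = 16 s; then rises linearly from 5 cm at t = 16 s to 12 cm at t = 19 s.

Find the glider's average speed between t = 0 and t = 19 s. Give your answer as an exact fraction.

Average speed = (total path length)/(elapsed time); on a piecewise-linear x-t graph the path length is Σ|Δx|.
0–6 s: |Δx| = |6 − 5| = 1 cm
6–10 s: |Δx| = |-2 − 6| = 8 cm
10–16 s: |Δx| = |5 − -2| = 7 cm
16–19 s: |Δx| = |12 − 5| = 7 cm
Total path = 23 cm; average speed = 23/19 = 23/19 cm/s.

23/19 cm/s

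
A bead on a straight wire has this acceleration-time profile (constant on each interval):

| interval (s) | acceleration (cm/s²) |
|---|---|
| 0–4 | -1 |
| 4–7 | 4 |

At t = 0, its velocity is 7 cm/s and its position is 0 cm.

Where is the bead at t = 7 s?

47 cm

On each constant-a segment, Δv = aΔt and Δx = v₀Δt + ½aΔt²; chain segment to segment.
0–4 s: v starts 7 cm/s; Δx = 7·4 + ½·-1·4² = 20 cm; v ends 3 cm/s.
4–7 s: v starts 3 cm/s; Δx = 3·3 + ½·4·3² = 27 cm; v ends 15 cm/s.
x(7) = 0 + Σ Δx = 47 cm.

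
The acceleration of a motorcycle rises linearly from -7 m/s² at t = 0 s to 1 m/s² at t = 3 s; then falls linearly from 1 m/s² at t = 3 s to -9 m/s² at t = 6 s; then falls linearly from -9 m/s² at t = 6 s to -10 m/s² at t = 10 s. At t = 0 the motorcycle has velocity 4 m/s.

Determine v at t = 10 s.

Δv equals the area under the a-t graph; then v = v₀ + Δv.
0–3 s: ½(-7 + 1)(3) = -9 m/s
3–6 s: ½(1 + -9)(3) = -12 m/s
6–10 s: ½(-9 + -10)(4) = -38 m/s
Δv = -59 m/s, so v(10) = 4 + (-59) = -55 m/s.

-55 m/s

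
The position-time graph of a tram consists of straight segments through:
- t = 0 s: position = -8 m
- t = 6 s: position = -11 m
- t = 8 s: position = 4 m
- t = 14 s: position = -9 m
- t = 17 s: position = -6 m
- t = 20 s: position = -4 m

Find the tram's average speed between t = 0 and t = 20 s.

1.8 m/s

Average speed = (total path length)/(elapsed time); on a piecewise-linear x-t graph the path length is Σ|Δx|.
0–6 s: |Δx| = |-11 − -8| = 3 m
6–8 s: |Δx| = |4 − -11| = 15 m
8–14 s: |Δx| = |-9 − 4| = 13 m
14–17 s: |Δx| = |-6 − -9| = 3 m
17–20 s: |Δx| = |-4 − -6| = 2 m
Total path = 36 m; average speed = 36/20 = 1.8 m/s.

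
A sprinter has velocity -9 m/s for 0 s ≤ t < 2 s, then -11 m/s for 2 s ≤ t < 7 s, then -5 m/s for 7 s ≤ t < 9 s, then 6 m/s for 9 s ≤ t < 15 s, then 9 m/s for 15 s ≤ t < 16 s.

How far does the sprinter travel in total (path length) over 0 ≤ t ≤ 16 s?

Total distance travelled is ∫|v| dt — sum the magnitudes of each area piece.
0–2 s: |-9| × 2 = 18 m
2–7 s: |-11| × 5 = 55 m
7–9 s: |-5| × 2 = 10 m
9–15 s: |6| × 6 = 36 m
15–16 s: |9| × 1 = 9 m
Total distance = 128 m

128 m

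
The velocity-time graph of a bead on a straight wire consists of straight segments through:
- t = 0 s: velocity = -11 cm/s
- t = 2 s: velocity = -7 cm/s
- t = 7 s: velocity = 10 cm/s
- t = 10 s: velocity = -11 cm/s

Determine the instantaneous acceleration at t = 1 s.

Acceleration is the slope of the v-t graph on 0–2 s: (-7 − -11)/(2 − 0) = 2 cm/s².

2 cm/s²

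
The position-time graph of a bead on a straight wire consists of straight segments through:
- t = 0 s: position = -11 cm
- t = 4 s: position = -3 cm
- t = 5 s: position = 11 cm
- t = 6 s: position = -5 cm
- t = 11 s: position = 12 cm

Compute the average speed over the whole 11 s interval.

Average speed = (total path length)/(elapsed time); on a piecewise-linear x-t graph the path length is Σ|Δx|.
0–4 s: |Δx| = |-3 − -11| = 8 cm
4–5 s: |Δx| = |11 − -3| = 14 cm
5–6 s: |Δx| = |-5 − 11| = 16 cm
6–11 s: |Δx| = |12 − -5| = 17 cm
Total path = 55 cm; average speed = 55/11 = 5 cm/s.

5 cm/s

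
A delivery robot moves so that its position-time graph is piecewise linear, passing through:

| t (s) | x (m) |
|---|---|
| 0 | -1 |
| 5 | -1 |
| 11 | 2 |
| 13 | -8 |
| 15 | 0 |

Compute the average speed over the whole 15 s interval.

1.4 m/s

Average speed = (total path length)/(elapsed time); on a piecewise-linear x-t graph the path length is Σ|Δx|.
0–5 s: |Δx| = |-1 − -1| = 0 m
5–11 s: |Δx| = |2 − -1| = 3 m
11–13 s: |Δx| = |-8 − 2| = 10 m
13–15 s: |Δx| = |0 − -8| = 8 m
Total path = 21 m; average speed = 21/15 = 1.4 m/s.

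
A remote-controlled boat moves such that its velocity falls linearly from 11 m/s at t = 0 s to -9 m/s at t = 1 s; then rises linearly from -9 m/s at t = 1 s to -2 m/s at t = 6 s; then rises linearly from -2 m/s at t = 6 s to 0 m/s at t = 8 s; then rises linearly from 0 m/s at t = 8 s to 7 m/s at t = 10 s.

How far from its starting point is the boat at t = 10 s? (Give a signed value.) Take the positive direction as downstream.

-21.5 m

Displacement is the signed area under the v-t curve.
0–1 s: ½(11 + -9)(1) = 1 m
1–6 s: ½(-9 + -2)(5) = -27.5 m
6–8 s: ½(-2 + 0)(2) = -2 m
8–10 s: ½(0 + 7)(2) = 7 m
Net displacement = -21.5 m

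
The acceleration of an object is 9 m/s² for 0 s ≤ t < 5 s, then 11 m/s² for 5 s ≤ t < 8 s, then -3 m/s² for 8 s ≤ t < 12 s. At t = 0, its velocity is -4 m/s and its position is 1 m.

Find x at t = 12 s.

On each constant-a segment, Δv = aΔt and Δx = v₀Δt + ½aΔt²; chain segment to segment.
0–5 s: v starts -4 m/s; Δx = -4·5 + ½·9·5² = 92.5 m; v ends 41 m/s.
5–8 s: v starts 41 m/s; Δx = 41·3 + ½·11·3² = 172.5 m; v ends 74 m/s.
8–12 s: v starts 74 m/s; Δx = 74·4 + ½·-3·4² = 272 m; v ends 62 m/s.
x(12) = 1 + Σ Δx = 538 m.

538 m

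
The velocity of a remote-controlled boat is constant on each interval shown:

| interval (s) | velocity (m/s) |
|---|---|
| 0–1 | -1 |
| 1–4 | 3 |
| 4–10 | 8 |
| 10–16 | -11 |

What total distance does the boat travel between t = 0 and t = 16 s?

Distance (not displacement) is the total path length: add the absolute areas under v-t.
0–1 s: |-1| × 1 = 1 m
1–4 s: |3| × 3 = 9 m
4–10 s: |8| × 6 = 48 m
10–16 s: |-11| × 6 = 66 m
Total distance = 124 m

124 m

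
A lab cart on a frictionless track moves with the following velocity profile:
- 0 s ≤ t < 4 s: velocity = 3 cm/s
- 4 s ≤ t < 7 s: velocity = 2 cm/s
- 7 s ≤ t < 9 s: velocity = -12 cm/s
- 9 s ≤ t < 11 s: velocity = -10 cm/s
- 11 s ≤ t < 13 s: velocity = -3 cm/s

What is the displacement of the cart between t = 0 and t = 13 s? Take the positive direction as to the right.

Net displacement equals the area under the velocity-time graph (areas below the axis count negative).
0–4 s: 3 × 4 = 12 cm
4–7 s: 2 × 3 = 6 cm
7–9 s: -12 × 2 = -24 cm
9–11 s: -10 × 2 = -20 cm
11–13 s: -3 × 2 = -6 cm
Net displacement = -32 cm

-32 cm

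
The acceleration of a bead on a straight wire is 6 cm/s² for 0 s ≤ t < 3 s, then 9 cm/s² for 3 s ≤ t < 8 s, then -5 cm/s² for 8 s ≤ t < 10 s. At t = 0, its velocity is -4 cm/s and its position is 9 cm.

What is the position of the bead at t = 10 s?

314.5 cm

On each constant-a segment, Δv = aΔt and Δx = v₀Δt + ½aΔt²; chain segment to segment.
0–3 s: v starts -4 cm/s; Δx = -4·3 + ½·6·3² = 15 cm; v ends 14 cm/s.
3–8 s: v starts 14 cm/s; Δx = 14·5 + ½·9·5² = 182.5 cm; v ends 59 cm/s.
8–10 s: v starts 59 cm/s; Δx = 59·2 + ½·-5·2² = 108 cm; v ends 49 cm/s.
x(10) = 9 + Σ Δx = 314.5 cm.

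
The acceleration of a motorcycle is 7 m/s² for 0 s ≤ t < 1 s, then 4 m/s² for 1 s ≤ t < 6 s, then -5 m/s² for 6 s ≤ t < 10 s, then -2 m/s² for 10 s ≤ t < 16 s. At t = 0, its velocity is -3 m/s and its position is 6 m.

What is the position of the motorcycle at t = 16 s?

On each constant-a segment, Δv = aΔt and Δx = v₀Δt + ½aΔt²; chain segment to segment.
0–1 s: v starts -3 m/s; Δx = -3·1 + ½·7·1² = 0.5 m; v ends 4 m/s.
1–6 s: v starts 4 m/s; Δx = 4·5 + ½·4·5² = 70 m; v ends 24 m/s.
6–10 s: v starts 24 m/s; Δx = 24·4 + ½·-5·4² = 56 m; v ends 4 m/s.
10–16 s: v starts 4 m/s; Δx = 4·6 + ½·-2·6² = -12 m; v ends -8 m/s.
x(16) = 6 + Σ Δx = 120.5 m.

120.5 m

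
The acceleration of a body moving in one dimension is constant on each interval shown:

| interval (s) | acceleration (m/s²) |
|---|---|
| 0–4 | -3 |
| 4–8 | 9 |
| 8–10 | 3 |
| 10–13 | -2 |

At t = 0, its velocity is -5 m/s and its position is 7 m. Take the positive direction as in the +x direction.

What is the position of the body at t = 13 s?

On each constant-a segment, Δv = aΔt and Δx = v₀Δt + ½aΔt²; chain segment to segment.
0–4 s: v starts -5 m/s; Δx = -5·4 + ½·-3·4² = -44 m; v ends -17 m/s.
4–8 s: v starts -17 m/s; Δx = -17·4 + ½·9·4² = 4 m; v ends 19 m/s.
8–10 s: v starts 19 m/s; Δx = 19·2 + ½·3·2² = 44 m; v ends 25 m/s.
10–13 s: v starts 25 m/s; Δx = 25·3 + ½·-2·3² = 66 m; v ends 19 m/s.
x(13) = 7 + Σ Δx = 77 m.

77 m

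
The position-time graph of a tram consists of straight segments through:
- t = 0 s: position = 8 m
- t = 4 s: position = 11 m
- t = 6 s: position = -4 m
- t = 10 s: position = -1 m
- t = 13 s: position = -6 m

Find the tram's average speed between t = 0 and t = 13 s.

Average speed = (total path length)/(elapsed time); on a piecewise-linear x-t graph the path length is Σ|Δx|.
0–4 s: |Δx| = |11 − 8| = 3 m
4–6 s: |Δx| = |-4 − 11| = 15 m
6–10 s: |Δx| = |-1 − -4| = 3 m
10–13 s: |Δx| = |-6 − -1| = 5 m
Total path = 26 m; average speed = 26/13 = 2 m/s.

2 m/s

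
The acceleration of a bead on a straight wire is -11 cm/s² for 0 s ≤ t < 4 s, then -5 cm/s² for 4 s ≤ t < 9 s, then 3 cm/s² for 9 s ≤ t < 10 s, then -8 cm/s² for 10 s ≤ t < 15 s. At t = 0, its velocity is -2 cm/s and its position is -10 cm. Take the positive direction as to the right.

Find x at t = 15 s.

On each constant-a segment, Δv = aΔt and Δx = v₀Δt + ½aΔt²; chain segment to segment.
0–4 s: v starts -2 cm/s; Δx = -2·4 + ½·-11·4² = -96 cm; v ends -46 cm/s.
4–9 s: v starts -46 cm/s; Δx = -46·5 + ½·-5·5² = -292.5 cm; v ends -71 cm/s.
9–10 s: v starts -71 cm/s; Δx = -71·1 + ½·3·1² = -69.5 cm; v ends -68 cm/s.
10–15 s: v starts -68 cm/s; Δx = -68·5 + ½·-8·5² = -440 cm; v ends -108 cm/s.
x(15) = -10 + Σ Δx = -908 cm.

-908 cm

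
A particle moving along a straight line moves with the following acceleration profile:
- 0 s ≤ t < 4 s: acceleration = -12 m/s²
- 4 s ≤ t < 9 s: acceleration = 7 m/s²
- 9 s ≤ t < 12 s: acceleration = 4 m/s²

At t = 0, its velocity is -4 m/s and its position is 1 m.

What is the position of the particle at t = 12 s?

-316.5 m

On each constant-a segment, Δv = aΔt and Δx = v₀Δt + ½aΔt²; chain segment to segment.
0–4 s: v starts -4 m/s; Δx = -4·4 + ½·-12·4² = -112 m; v ends -52 m/s.
4–9 s: v starts -52 m/s; Δx = -52·5 + ½·7·5² = -172.5 m; v ends -17 m/s.
9–12 s: v starts -17 m/s; Δx = -17·3 + ½·4·3² = -33 m; v ends -5 m/s.
x(12) = 1 + Σ Δx = -316.5 m.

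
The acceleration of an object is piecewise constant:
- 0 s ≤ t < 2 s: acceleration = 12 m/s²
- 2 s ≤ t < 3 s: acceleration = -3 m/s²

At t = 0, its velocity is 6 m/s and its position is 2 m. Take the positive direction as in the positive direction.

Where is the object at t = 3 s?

On each constant-a segment, Δv = aΔt and Δx = v₀Δt + ½aΔt²; chain segment to segment.
0–2 s: v starts 6 m/s; Δx = 6·2 + ½·12·2² = 36 m; v ends 30 m/s.
2–3 s: v starts 30 m/s; Δx = 30·1 + ½·-3·1² = 28.5 m; v ends 27 m/s.
x(3) = 2 + Σ Δx = 66.5 m.

66.5 m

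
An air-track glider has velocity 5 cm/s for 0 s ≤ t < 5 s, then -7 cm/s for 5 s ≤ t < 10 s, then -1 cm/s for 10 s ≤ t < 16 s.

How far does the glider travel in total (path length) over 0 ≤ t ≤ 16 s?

Total distance travelled is ∫|v| dt — sum the magnitudes of each area piece.
0–5 s: |5| × 5 = 25 cm
5–10 s: |-7| × 5 = 35 cm
10–16 s: |-1| × 6 = 6 cm
Total distance = 66 cm

66 cm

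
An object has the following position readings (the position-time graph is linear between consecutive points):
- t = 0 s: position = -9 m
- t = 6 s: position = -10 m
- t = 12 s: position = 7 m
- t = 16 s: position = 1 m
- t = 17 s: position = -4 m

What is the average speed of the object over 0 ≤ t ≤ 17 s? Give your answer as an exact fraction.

Average speed = (total path length)/(elapsed time); on a piecewise-linear x-t graph the path length is Σ|Δx|.
0–6 s: |Δx| = |-10 − -9| = 1 m
6–12 s: |Δx| = |7 − -10| = 17 m
12–16 s: |Δx| = |1 − 7| = 6 m
16–17 s: |Δx| = |-4 − 1| = 5 m
Total path = 29 m; average speed = 29/17 = 29/17 m/s.

29/17 m/s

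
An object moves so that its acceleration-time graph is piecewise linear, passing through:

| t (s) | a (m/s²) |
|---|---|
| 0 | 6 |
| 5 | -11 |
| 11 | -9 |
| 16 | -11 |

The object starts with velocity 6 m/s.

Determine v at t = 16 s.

Δv equals the area under the a-t graph; then v = v₀ + Δv.
0–5 s: ½(6 + -11)(5) = -12.5 m/s
5–11 s: ½(-11 + -9)(6) = -60 m/s
11–16 s: ½(-9 + -11)(5) = -50 m/s
Δv = -122.5 m/s, so v(16) = 6 + (-122.5) = -116.5 m/s.

-116.5 m/s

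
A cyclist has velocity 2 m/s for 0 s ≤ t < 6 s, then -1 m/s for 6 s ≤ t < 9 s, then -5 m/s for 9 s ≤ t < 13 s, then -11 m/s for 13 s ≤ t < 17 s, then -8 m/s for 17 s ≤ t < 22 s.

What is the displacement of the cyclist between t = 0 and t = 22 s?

Displacement is the signed area under the v-t curve.
0–6 s: 2 × 6 = 12 m
6–9 s: -1 × 3 = -3 m
9–13 s: -5 × 4 = -20 m
13–17 s: -11 × 4 = -44 m
17–22 s: -8 × 5 = -40 m
Net displacement = -95 m

-95 m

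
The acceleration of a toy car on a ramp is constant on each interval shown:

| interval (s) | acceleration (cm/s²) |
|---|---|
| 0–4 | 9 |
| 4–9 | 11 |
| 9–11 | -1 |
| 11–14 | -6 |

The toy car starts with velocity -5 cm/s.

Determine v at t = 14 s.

66 cm/s

Δv equals the area under the a-t graph; then v = v₀ + Δv.
0–4 s: 9 × 4 = 36 cm/s
4–9 s: 11 × 5 = 55 cm/s
9–11 s: -1 × 2 = -2 cm/s
11–14 s: -6 × 3 = -18 cm/s
Δv = 71 cm/s, so v(14) = -5 + (71) = 66 cm/s.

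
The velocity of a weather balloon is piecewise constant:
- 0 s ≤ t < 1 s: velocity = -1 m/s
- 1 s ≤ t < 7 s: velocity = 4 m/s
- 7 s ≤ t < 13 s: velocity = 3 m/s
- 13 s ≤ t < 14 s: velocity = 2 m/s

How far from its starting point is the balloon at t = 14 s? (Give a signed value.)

43 m

Displacement is the signed area under the v-t curve.
0–1 s: -1 × 1 = -1 m
1–7 s: 4 × 6 = 24 m
7–13 s: 3 × 6 = 18 m
13–14 s: 2 × 1 = 2 m
Net displacement = 43 m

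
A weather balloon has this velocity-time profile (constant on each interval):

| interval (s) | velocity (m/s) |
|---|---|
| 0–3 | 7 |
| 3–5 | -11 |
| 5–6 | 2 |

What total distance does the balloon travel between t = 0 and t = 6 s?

45 m

Total distance travelled is ∫|v| dt — sum the magnitudes of each area piece.
0–3 s: |7| × 3 = 21 m
3–5 s: |-11| × 2 = 22 m
5–6 s: |2| × 1 = 2 m
Total distance = 45 m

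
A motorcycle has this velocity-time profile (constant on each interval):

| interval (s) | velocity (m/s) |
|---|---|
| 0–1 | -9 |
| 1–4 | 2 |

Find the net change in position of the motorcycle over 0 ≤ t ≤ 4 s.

Net displacement equals the area under the velocity-time graph (areas below the axis count negative).
0–1 s: -9 × 1 = -9 m
1–4 s: 2 × 3 = 6 m
Net displacement = -3 m

-3 m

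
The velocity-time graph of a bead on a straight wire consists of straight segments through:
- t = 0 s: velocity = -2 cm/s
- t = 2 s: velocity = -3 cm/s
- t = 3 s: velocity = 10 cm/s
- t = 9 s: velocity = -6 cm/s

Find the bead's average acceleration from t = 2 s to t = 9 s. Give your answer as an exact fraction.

-3/7 cm/s²

Average acceleration = Δv/Δt = (-6 − -3)/(9 − 2) = -3/7 cm/s².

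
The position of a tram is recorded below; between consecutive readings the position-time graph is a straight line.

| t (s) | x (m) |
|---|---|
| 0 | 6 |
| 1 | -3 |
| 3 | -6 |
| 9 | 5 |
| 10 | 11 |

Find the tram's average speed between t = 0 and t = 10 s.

2.9 m/s

Average speed = (total path length)/(elapsed time); on a piecewise-linear x-t graph the path length is Σ|Δx|.
0–1 s: |Δx| = |-3 − 6| = 9 m
1–3 s: |Δx| = |-6 − -3| = 3 m
3–9 s: |Δx| = |5 − -6| = 11 m
9–10 s: |Δx| = |11 − 5| = 6 m
Total path = 29 m; average speed = 29/10 = 2.9 m/s.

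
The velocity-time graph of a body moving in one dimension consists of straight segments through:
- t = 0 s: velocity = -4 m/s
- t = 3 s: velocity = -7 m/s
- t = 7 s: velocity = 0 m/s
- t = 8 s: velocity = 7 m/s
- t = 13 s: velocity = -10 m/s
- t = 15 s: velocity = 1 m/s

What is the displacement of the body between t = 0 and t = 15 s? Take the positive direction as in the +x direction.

-43.5 m

Net displacement equals the area under the velocity-time graph (areas below the axis count negative).
0–3 s: ½(-4 + -7)(3) = -16.5 m
3–7 s: ½(-7 + 0)(4) = -14 m
7–8 s: ½(0 + 7)(1) = 3.5 m
8–13 s: ½(7 + -10)(5) = -7.5 m
13–15 s: ½(-10 + 1)(2) = -9 m
Net displacement = -43.5 m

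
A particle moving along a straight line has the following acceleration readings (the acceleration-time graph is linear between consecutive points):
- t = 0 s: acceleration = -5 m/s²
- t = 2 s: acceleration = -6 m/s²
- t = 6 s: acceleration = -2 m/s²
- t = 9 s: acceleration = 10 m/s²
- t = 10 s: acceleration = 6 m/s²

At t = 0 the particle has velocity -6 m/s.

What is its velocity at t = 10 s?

Δv equals the area under the a-t graph; then v = v₀ + Δv.
0–2 s: ½(-5 + -6)(2) = -11 m/s
2–6 s: ½(-6 + -2)(4) = -16 m/s
6–9 s: ½(-2 + 10)(3) = 12 m/s
9–10 s: ½(10 + 6)(1) = 8 m/s
Δv = -7 m/s, so v(10) = -6 + (-7) = -13 m/s.

-13 m/s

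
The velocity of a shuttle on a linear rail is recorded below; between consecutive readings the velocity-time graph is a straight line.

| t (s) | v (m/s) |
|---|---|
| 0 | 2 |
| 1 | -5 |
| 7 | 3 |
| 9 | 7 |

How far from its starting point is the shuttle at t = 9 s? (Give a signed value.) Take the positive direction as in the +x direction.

2.5 m

Net displacement equals the area under the velocity-time graph (areas below the axis count negative).
0–1 s: ½(2 + -5)(1) = -1.5 m
1–7 s: ½(-5 + 3)(6) = -6 m
7–9 s: ½(3 + 7)(2) = 10 m
Net displacement = 2.5 m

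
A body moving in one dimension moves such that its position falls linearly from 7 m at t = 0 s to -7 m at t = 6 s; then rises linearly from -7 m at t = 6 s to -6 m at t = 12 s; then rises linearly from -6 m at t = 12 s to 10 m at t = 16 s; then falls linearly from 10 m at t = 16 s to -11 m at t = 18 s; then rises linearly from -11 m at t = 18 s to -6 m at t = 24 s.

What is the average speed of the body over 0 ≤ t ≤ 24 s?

Average speed = (total path length)/(elapsed time); on a piecewise-linear x-t graph the path length is Σ|Δx|.
0–6 s: |Δx| = |-7 − 7| = 14 m
6–12 s: |Δx| = |-6 − -7| = 1 m
12–16 s: |Δx| = |10 − -6| = 16 m
16–18 s: |Δx| = |-11 − 10| = 21 m
18–24 s: |Δx| = |-6 − -11| = 5 m
Total path = 57 m; average speed = 57/24 = 2.375 m/s.

2.375 m/s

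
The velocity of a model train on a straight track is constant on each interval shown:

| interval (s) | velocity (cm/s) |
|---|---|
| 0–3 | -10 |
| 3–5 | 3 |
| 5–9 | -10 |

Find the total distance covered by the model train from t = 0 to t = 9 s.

Total distance travelled is ∫|v| dt — sum the magnitudes of each area piece.
0–3 s: |-10| × 3 = 30 cm
3–5 s: |3| × 2 = 6 cm
5–9 s: |-10| × 4 = 40 cm
Total distance = 76 cm

76 cm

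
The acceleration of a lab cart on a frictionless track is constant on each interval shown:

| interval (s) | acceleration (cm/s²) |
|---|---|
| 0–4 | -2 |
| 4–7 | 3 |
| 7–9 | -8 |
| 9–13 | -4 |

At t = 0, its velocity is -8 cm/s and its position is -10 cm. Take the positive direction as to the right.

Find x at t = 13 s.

-246.5 cm

On each constant-a segment, Δv = aΔt and Δx = v₀Δt + ½aΔt²; chain segment to segment.
0–4 s: v starts -8 cm/s; Δx = -8·4 + ½·-2·4² = -48 cm; v ends -16 cm/s.
4–7 s: v starts -16 cm/s; Δx = -16·3 + ½·3·3² = -34.5 cm; v ends -7 cm/s.
7–9 s: v starts -7 cm/s; Δx = -7·2 + ½·-8·2² = -30 cm; v ends -23 cm/s.
9–13 s: v starts -23 cm/s; Δx = -23·4 + ½·-4·4² = -124 cm; v ends -39 cm/s.
x(13) = -10 + Σ Δx = -246.5 cm.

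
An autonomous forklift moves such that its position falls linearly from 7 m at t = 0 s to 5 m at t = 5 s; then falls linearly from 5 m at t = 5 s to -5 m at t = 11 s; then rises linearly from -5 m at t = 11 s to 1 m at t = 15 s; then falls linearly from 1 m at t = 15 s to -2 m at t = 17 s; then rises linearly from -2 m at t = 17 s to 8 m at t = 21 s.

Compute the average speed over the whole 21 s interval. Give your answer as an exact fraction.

Average speed = (total path length)/(elapsed time); on a piecewise-linear x-t graph the path length is Σ|Δx|.
0–5 s: |Δx| = |5 − 7| = 2 m
5–11 s: |Δx| = |-5 − 5| = 10 m
11–15 s: |Δx| = |1 − -5| = 6 m
15–17 s: |Δx| = |-2 − 1| = 3 m
17–21 s: |Δx| = |8 − -2| = 10 m
Total path = 31 m; average speed = 31/21 = 31/21 m/s.

31/21 m/s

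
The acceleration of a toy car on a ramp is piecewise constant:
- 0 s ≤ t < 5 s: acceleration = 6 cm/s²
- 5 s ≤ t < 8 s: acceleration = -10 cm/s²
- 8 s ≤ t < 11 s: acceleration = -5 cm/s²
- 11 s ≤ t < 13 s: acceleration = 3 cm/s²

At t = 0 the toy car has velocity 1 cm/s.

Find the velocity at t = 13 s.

Δv equals the area under the a-t graph; then v = v₀ + Δv.
0–5 s: 6 × 5 = 30 cm/s
5–8 s: -10 × 3 = -30 cm/s
8–11 s: -5 × 3 = -15 cm/s
11–13 s: 3 × 2 = 6 cm/s
Δv = -9 cm/s, so v(13) = 1 + (-9) = -8 cm/s.

-8 cm/s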